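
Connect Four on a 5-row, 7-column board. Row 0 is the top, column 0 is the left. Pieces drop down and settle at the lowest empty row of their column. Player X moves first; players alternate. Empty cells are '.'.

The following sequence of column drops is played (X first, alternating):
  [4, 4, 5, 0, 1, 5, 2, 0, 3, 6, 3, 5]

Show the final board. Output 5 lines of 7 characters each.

Answer: .......
.......
.....O.
O..XOO.
OXXXXXO

Derivation:
Move 1: X drops in col 4, lands at row 4
Move 2: O drops in col 4, lands at row 3
Move 3: X drops in col 5, lands at row 4
Move 4: O drops in col 0, lands at row 4
Move 5: X drops in col 1, lands at row 4
Move 6: O drops in col 5, lands at row 3
Move 7: X drops in col 2, lands at row 4
Move 8: O drops in col 0, lands at row 3
Move 9: X drops in col 3, lands at row 4
Move 10: O drops in col 6, lands at row 4
Move 11: X drops in col 3, lands at row 3
Move 12: O drops in col 5, lands at row 2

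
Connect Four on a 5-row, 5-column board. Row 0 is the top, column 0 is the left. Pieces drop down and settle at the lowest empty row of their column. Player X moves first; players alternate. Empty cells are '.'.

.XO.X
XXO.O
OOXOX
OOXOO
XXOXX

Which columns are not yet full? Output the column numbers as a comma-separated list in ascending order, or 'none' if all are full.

Answer: 0,3

Derivation:
col 0: top cell = '.' → open
col 1: top cell = 'X' → FULL
col 2: top cell = 'O' → FULL
col 3: top cell = '.' → open
col 4: top cell = 'X' → FULL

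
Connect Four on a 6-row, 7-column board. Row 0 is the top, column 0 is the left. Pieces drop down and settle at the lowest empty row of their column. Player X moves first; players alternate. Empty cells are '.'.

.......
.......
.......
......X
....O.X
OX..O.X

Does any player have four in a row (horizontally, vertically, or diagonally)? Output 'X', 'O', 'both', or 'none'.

none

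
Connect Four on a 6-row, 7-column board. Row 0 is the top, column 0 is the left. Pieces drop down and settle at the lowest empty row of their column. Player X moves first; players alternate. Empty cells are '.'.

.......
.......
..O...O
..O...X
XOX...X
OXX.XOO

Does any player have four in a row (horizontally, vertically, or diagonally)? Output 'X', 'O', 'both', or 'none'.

none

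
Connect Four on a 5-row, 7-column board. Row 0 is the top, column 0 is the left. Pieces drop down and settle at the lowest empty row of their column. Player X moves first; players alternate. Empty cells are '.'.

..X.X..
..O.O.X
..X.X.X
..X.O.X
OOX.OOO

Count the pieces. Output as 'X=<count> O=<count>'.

X=9 O=8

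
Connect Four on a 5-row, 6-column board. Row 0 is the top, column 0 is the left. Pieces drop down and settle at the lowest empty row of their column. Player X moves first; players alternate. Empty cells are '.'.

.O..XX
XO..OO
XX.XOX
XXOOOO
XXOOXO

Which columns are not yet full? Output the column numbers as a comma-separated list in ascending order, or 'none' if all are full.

col 0: top cell = '.' → open
col 1: top cell = 'O' → FULL
col 2: top cell = '.' → open
col 3: top cell = '.' → open
col 4: top cell = 'X' → FULL
col 5: top cell = 'X' → FULL

Answer: 0,2,3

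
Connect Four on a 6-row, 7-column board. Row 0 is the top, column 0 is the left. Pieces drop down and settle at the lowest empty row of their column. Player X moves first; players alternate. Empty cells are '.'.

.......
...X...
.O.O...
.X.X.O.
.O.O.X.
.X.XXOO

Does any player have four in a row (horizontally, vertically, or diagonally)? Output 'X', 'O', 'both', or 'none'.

none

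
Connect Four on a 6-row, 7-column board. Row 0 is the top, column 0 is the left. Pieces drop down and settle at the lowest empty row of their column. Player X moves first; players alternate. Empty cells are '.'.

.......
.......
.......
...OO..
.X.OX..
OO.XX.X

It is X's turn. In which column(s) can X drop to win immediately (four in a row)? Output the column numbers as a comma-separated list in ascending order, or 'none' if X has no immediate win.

Answer: 5

Derivation:
col 0: drop X → no win
col 1: drop X → no win
col 2: drop X → no win
col 3: drop X → no win
col 4: drop X → no win
col 5: drop X → WIN!
col 6: drop X → no win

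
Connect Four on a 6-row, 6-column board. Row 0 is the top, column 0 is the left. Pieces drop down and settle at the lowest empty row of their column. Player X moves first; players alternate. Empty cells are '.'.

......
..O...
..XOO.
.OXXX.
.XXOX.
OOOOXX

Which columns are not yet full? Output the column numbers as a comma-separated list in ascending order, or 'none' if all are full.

Answer: 0,1,2,3,4,5

Derivation:
col 0: top cell = '.' → open
col 1: top cell = '.' → open
col 2: top cell = '.' → open
col 3: top cell = '.' → open
col 4: top cell = '.' → open
col 5: top cell = '.' → open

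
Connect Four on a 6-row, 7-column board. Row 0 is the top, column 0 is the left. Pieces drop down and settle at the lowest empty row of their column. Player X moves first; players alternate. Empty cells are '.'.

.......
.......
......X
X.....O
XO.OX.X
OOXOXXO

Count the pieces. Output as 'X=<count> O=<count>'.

X=8 O=7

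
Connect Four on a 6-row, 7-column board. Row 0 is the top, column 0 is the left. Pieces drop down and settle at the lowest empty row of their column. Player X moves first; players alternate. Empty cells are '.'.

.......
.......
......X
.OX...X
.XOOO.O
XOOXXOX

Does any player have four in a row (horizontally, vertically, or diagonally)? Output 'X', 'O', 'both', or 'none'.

none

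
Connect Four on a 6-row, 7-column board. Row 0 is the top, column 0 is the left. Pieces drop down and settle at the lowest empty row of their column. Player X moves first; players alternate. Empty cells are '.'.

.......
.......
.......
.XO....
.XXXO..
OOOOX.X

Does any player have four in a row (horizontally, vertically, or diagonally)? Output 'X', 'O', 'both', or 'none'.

O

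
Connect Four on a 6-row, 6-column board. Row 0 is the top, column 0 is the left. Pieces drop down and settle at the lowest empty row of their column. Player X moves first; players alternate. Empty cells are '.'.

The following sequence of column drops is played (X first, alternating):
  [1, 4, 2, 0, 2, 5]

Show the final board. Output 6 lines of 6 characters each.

Answer: ......
......
......
......
..X...
OXX.OO

Derivation:
Move 1: X drops in col 1, lands at row 5
Move 2: O drops in col 4, lands at row 5
Move 3: X drops in col 2, lands at row 5
Move 4: O drops in col 0, lands at row 5
Move 5: X drops in col 2, lands at row 4
Move 6: O drops in col 5, lands at row 5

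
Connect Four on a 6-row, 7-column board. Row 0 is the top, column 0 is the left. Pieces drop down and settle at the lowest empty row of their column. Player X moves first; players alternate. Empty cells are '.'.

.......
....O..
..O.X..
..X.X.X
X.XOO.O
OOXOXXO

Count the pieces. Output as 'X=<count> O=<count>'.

X=9 O=9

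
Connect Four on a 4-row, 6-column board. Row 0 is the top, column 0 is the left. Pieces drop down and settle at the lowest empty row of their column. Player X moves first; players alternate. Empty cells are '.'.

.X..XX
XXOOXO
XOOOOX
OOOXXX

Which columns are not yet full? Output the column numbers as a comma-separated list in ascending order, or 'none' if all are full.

col 0: top cell = '.' → open
col 1: top cell = 'X' → FULL
col 2: top cell = '.' → open
col 3: top cell = '.' → open
col 4: top cell = 'X' → FULL
col 5: top cell = 'X' → FULL

Answer: 0,2,3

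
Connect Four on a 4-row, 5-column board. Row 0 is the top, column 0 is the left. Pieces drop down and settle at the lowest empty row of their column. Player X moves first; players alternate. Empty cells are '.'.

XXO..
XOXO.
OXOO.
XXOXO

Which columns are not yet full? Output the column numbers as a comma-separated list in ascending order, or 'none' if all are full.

Answer: 3,4

Derivation:
col 0: top cell = 'X' → FULL
col 1: top cell = 'X' → FULL
col 2: top cell = 'O' → FULL
col 3: top cell = '.' → open
col 4: top cell = '.' → open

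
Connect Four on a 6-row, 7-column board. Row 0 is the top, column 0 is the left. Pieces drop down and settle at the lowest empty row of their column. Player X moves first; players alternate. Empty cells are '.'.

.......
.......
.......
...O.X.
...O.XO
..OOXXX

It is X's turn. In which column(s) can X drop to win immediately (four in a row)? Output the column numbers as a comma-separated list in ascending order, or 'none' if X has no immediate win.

Answer: 5

Derivation:
col 0: drop X → no win
col 1: drop X → no win
col 2: drop X → no win
col 3: drop X → no win
col 4: drop X → no win
col 5: drop X → WIN!
col 6: drop X → no win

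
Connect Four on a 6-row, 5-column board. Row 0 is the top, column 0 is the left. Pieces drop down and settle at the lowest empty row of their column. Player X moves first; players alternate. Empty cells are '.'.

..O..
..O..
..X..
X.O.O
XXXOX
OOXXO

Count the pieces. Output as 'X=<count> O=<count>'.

X=8 O=8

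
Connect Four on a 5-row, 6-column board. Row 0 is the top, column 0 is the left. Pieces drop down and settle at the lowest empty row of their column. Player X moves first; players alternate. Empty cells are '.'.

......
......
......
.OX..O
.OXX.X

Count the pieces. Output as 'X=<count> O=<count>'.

X=4 O=3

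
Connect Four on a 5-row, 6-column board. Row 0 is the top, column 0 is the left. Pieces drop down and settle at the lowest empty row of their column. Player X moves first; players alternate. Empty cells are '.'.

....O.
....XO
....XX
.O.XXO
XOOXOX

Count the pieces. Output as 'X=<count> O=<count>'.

X=8 O=7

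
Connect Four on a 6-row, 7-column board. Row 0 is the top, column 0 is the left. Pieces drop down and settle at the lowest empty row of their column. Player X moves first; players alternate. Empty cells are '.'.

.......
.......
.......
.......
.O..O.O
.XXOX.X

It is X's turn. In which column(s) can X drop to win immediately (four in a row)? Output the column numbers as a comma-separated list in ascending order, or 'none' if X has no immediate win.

col 0: drop X → no win
col 1: drop X → no win
col 2: drop X → no win
col 3: drop X → no win
col 4: drop X → no win
col 5: drop X → no win
col 6: drop X → no win

Answer: none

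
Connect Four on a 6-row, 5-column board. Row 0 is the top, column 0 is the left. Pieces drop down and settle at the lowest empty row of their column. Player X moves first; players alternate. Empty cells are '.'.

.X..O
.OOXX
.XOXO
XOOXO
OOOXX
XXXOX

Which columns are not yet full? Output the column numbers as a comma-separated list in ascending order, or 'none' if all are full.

col 0: top cell = '.' → open
col 1: top cell = 'X' → FULL
col 2: top cell = '.' → open
col 3: top cell = '.' → open
col 4: top cell = 'O' → FULL

Answer: 0,2,3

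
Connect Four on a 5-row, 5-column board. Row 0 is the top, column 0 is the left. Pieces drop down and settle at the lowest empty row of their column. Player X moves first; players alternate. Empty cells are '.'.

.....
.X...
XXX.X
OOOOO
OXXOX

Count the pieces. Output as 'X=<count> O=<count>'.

X=8 O=7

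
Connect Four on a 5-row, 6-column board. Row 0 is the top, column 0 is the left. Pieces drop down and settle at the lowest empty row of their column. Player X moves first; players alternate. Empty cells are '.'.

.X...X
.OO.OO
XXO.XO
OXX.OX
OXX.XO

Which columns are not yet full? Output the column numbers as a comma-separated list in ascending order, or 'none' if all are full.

col 0: top cell = '.' → open
col 1: top cell = 'X' → FULL
col 2: top cell = '.' → open
col 3: top cell = '.' → open
col 4: top cell = '.' → open
col 5: top cell = 'X' → FULL

Answer: 0,2,3,4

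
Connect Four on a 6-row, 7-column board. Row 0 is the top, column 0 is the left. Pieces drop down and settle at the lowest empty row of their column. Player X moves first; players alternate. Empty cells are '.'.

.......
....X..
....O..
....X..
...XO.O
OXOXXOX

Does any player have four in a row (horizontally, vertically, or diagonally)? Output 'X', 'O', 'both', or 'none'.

none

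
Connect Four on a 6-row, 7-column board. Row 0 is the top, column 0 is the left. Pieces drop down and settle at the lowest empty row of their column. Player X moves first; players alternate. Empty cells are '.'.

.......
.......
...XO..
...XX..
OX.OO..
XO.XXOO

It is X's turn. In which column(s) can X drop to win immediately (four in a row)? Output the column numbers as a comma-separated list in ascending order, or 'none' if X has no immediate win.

col 0: drop X → no win
col 1: drop X → no win
col 2: drop X → no win
col 3: drop X → no win
col 4: drop X → no win
col 5: drop X → no win
col 6: drop X → no win

Answer: none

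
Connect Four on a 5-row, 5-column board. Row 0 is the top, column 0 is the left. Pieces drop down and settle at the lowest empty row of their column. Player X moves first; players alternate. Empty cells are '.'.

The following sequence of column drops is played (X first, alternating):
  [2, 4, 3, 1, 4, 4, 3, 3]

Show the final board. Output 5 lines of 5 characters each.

Move 1: X drops in col 2, lands at row 4
Move 2: O drops in col 4, lands at row 4
Move 3: X drops in col 3, lands at row 4
Move 4: O drops in col 1, lands at row 4
Move 5: X drops in col 4, lands at row 3
Move 6: O drops in col 4, lands at row 2
Move 7: X drops in col 3, lands at row 3
Move 8: O drops in col 3, lands at row 2

Answer: .....
.....
...OO
...XX
.OXXO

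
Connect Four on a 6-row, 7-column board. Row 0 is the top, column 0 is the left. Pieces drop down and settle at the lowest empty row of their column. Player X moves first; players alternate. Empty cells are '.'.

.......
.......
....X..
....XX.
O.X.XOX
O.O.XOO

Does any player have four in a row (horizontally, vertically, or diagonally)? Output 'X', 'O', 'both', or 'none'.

X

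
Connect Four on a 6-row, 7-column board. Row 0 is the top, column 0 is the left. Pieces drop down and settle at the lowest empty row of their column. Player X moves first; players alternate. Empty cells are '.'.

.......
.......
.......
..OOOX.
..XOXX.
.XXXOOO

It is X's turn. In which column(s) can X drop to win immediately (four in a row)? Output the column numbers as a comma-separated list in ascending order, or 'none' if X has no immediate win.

col 0: drop X → WIN!
col 1: drop X → no win
col 2: drop X → no win
col 3: drop X → no win
col 4: drop X → no win
col 5: drop X → no win
col 6: drop X → no win

Answer: 0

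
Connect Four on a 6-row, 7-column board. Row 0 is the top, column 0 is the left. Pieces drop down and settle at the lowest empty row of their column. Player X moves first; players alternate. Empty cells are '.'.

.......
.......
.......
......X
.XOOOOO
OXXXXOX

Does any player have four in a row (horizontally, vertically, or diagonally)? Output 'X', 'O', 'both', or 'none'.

both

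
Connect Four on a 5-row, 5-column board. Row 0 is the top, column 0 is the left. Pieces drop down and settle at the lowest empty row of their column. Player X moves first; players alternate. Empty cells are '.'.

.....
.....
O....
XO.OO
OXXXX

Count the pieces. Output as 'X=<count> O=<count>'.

X=5 O=5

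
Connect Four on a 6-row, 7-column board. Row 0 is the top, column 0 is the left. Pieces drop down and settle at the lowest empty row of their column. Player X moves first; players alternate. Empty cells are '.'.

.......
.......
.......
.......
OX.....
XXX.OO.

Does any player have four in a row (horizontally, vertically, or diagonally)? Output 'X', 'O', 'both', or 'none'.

none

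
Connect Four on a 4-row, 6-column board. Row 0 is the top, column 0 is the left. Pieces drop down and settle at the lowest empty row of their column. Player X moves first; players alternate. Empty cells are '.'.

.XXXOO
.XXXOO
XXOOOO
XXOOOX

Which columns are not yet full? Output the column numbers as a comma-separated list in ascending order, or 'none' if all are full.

Answer: 0

Derivation:
col 0: top cell = '.' → open
col 1: top cell = 'X' → FULL
col 2: top cell = 'X' → FULL
col 3: top cell = 'X' → FULL
col 4: top cell = 'O' → FULL
col 5: top cell = 'O' → FULL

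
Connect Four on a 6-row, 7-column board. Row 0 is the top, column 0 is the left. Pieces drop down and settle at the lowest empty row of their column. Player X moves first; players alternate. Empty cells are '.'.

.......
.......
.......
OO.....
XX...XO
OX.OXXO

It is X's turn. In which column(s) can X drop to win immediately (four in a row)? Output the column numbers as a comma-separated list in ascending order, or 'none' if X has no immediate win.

Answer: none

Derivation:
col 0: drop X → no win
col 1: drop X → no win
col 2: drop X → no win
col 3: drop X → no win
col 4: drop X → no win
col 5: drop X → no win
col 6: drop X → no win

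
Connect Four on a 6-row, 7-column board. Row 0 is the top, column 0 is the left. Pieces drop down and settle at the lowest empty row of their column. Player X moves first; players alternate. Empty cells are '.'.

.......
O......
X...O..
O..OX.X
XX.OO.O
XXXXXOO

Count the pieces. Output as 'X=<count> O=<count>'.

X=10 O=9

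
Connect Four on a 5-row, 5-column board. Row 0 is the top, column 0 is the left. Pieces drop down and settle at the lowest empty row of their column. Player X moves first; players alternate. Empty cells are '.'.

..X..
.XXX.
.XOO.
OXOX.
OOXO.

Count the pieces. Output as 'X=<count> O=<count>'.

X=8 O=7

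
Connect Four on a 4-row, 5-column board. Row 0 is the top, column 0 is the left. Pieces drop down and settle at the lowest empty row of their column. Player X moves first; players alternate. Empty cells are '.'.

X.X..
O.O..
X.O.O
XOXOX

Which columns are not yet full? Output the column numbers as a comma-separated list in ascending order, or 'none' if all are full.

Answer: 1,3,4

Derivation:
col 0: top cell = 'X' → FULL
col 1: top cell = '.' → open
col 2: top cell = 'X' → FULL
col 3: top cell = '.' → open
col 4: top cell = '.' → open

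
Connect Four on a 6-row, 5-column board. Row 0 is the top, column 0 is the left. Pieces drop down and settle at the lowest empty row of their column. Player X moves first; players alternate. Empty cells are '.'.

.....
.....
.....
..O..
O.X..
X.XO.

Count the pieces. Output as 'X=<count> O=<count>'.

X=3 O=3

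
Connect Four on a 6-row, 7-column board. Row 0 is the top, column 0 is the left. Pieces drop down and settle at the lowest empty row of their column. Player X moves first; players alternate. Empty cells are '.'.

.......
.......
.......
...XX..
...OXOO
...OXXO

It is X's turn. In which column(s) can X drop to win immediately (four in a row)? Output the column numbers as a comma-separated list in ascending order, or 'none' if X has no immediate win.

Answer: 4

Derivation:
col 0: drop X → no win
col 1: drop X → no win
col 2: drop X → no win
col 3: drop X → no win
col 4: drop X → WIN!
col 5: drop X → no win
col 6: drop X → no win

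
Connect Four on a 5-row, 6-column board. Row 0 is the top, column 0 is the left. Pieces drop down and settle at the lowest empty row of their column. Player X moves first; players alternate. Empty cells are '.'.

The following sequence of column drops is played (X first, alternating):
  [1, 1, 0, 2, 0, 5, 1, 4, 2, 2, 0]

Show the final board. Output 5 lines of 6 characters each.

Move 1: X drops in col 1, lands at row 4
Move 2: O drops in col 1, lands at row 3
Move 3: X drops in col 0, lands at row 4
Move 4: O drops in col 2, lands at row 4
Move 5: X drops in col 0, lands at row 3
Move 6: O drops in col 5, lands at row 4
Move 7: X drops in col 1, lands at row 2
Move 8: O drops in col 4, lands at row 4
Move 9: X drops in col 2, lands at row 3
Move 10: O drops in col 2, lands at row 2
Move 11: X drops in col 0, lands at row 2

Answer: ......
......
XXO...
XOX...
XXO.OO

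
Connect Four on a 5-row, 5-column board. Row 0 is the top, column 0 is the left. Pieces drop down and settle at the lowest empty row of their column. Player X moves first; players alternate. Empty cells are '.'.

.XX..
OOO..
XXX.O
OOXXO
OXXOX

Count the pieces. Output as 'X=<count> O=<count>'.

X=10 O=9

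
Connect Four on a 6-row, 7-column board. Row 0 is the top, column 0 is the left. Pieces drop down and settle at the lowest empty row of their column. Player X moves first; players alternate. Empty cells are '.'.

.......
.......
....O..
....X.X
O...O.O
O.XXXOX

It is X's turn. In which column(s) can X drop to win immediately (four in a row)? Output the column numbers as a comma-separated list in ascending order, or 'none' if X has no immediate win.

col 0: drop X → no win
col 1: drop X → WIN!
col 2: drop X → no win
col 3: drop X → no win
col 4: drop X → no win
col 5: drop X → no win
col 6: drop X → no win

Answer: 1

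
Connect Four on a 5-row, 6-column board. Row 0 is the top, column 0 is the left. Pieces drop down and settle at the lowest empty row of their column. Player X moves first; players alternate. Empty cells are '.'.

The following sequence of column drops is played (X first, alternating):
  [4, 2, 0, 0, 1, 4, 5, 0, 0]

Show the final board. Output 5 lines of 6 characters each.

Answer: ......
X.....
O.....
O...O.
XXO.XX

Derivation:
Move 1: X drops in col 4, lands at row 4
Move 2: O drops in col 2, lands at row 4
Move 3: X drops in col 0, lands at row 4
Move 4: O drops in col 0, lands at row 3
Move 5: X drops in col 1, lands at row 4
Move 6: O drops in col 4, lands at row 3
Move 7: X drops in col 5, lands at row 4
Move 8: O drops in col 0, lands at row 2
Move 9: X drops in col 0, lands at row 1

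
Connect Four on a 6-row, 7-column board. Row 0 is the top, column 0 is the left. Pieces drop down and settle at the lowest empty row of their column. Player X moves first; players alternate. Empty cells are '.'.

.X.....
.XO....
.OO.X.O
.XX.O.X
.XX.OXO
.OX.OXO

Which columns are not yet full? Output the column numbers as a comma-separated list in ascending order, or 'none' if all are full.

Answer: 0,2,3,4,5,6

Derivation:
col 0: top cell = '.' → open
col 1: top cell = 'X' → FULL
col 2: top cell = '.' → open
col 3: top cell = '.' → open
col 4: top cell = '.' → open
col 5: top cell = '.' → open
col 6: top cell = '.' → open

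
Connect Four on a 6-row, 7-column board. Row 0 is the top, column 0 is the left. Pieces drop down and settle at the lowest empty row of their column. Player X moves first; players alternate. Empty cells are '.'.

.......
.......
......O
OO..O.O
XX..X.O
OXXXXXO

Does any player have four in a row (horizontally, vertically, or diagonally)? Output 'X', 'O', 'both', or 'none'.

both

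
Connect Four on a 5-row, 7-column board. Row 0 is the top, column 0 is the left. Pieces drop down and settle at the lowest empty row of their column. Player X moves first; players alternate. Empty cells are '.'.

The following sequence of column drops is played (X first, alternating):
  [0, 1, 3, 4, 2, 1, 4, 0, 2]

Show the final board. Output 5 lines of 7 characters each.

Move 1: X drops in col 0, lands at row 4
Move 2: O drops in col 1, lands at row 4
Move 3: X drops in col 3, lands at row 4
Move 4: O drops in col 4, lands at row 4
Move 5: X drops in col 2, lands at row 4
Move 6: O drops in col 1, lands at row 3
Move 7: X drops in col 4, lands at row 3
Move 8: O drops in col 0, lands at row 3
Move 9: X drops in col 2, lands at row 3

Answer: .......
.......
.......
OOX.X..
XOXXO..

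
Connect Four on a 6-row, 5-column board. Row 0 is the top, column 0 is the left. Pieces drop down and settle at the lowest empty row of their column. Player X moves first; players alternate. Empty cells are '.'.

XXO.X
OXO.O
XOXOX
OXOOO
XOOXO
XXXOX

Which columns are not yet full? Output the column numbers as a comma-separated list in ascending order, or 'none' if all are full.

col 0: top cell = 'X' → FULL
col 1: top cell = 'X' → FULL
col 2: top cell = 'O' → FULL
col 3: top cell = '.' → open
col 4: top cell = 'X' → FULL

Answer: 3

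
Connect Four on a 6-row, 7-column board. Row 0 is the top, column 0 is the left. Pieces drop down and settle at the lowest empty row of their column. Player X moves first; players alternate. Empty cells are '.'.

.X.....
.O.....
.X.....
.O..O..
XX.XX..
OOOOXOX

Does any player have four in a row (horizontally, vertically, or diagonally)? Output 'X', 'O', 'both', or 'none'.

O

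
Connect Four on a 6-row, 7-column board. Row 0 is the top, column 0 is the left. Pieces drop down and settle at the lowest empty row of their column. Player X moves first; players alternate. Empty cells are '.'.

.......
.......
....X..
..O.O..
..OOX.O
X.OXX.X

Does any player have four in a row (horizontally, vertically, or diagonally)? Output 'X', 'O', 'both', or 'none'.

none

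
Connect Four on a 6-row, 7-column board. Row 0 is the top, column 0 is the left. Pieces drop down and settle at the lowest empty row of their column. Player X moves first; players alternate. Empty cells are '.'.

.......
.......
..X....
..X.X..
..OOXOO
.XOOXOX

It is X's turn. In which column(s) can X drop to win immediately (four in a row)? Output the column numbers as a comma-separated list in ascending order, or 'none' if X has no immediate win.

Answer: 4

Derivation:
col 0: drop X → no win
col 1: drop X → no win
col 2: drop X → no win
col 3: drop X → no win
col 4: drop X → WIN!
col 5: drop X → no win
col 6: drop X → no win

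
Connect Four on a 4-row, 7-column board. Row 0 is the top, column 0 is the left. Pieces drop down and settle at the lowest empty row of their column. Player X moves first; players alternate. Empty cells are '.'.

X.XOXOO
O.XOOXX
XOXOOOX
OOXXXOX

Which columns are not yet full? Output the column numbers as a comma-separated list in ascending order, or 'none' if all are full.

Answer: 1

Derivation:
col 0: top cell = 'X' → FULL
col 1: top cell = '.' → open
col 2: top cell = 'X' → FULL
col 3: top cell = 'O' → FULL
col 4: top cell = 'X' → FULL
col 5: top cell = 'O' → FULL
col 6: top cell = 'O' → FULL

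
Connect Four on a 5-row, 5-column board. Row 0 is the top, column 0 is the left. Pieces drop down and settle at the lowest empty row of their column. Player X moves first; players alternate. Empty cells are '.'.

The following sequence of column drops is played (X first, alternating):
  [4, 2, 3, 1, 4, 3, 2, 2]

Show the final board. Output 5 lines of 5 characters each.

Answer: .....
.....
..O..
..XOX
.OOXX

Derivation:
Move 1: X drops in col 4, lands at row 4
Move 2: O drops in col 2, lands at row 4
Move 3: X drops in col 3, lands at row 4
Move 4: O drops in col 1, lands at row 4
Move 5: X drops in col 4, lands at row 3
Move 6: O drops in col 3, lands at row 3
Move 7: X drops in col 2, lands at row 3
Move 8: O drops in col 2, lands at row 2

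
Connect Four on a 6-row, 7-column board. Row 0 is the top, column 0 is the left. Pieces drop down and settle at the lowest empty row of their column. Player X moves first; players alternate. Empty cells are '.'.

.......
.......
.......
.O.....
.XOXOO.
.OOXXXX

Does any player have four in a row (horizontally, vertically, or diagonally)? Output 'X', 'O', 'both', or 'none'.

X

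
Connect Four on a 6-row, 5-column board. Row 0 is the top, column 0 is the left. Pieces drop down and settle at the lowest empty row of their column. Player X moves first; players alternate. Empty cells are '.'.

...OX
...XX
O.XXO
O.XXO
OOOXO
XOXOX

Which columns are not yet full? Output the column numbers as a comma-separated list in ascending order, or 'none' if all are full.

Answer: 0,1,2

Derivation:
col 0: top cell = '.' → open
col 1: top cell = '.' → open
col 2: top cell = '.' → open
col 3: top cell = 'O' → FULL
col 4: top cell = 'X' → FULL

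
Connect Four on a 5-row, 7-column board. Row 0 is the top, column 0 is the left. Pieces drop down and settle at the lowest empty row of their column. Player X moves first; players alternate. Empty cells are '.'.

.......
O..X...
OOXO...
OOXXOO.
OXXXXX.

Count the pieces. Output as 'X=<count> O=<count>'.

X=9 O=9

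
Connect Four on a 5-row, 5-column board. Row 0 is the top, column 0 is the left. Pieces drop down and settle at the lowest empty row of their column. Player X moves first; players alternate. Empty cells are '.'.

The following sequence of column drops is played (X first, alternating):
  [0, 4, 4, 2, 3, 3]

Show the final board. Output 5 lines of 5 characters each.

Answer: .....
.....
.....
...OX
X.OXO

Derivation:
Move 1: X drops in col 0, lands at row 4
Move 2: O drops in col 4, lands at row 4
Move 3: X drops in col 4, lands at row 3
Move 4: O drops in col 2, lands at row 4
Move 5: X drops in col 3, lands at row 4
Move 6: O drops in col 3, lands at row 3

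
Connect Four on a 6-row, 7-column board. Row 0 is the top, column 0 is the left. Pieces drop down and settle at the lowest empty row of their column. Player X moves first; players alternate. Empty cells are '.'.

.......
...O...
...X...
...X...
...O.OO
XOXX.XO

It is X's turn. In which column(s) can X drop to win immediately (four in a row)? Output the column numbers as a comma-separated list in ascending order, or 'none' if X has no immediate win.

Answer: 4

Derivation:
col 0: drop X → no win
col 1: drop X → no win
col 2: drop X → no win
col 3: drop X → no win
col 4: drop X → WIN!
col 5: drop X → no win
col 6: drop X → no win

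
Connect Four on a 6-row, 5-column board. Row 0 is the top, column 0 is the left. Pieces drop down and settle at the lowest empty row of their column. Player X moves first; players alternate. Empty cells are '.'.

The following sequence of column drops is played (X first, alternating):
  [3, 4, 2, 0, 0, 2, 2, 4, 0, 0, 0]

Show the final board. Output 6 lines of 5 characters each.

Move 1: X drops in col 3, lands at row 5
Move 2: O drops in col 4, lands at row 5
Move 3: X drops in col 2, lands at row 5
Move 4: O drops in col 0, lands at row 5
Move 5: X drops in col 0, lands at row 4
Move 6: O drops in col 2, lands at row 4
Move 7: X drops in col 2, lands at row 3
Move 8: O drops in col 4, lands at row 4
Move 9: X drops in col 0, lands at row 3
Move 10: O drops in col 0, lands at row 2
Move 11: X drops in col 0, lands at row 1

Answer: .....
X....
O....
X.X..
X.O.O
O.XXO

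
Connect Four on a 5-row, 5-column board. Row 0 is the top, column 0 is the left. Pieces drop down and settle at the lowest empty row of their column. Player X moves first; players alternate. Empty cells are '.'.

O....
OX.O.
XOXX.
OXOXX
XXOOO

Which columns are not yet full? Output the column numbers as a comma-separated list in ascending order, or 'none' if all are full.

Answer: 1,2,3,4

Derivation:
col 0: top cell = 'O' → FULL
col 1: top cell = '.' → open
col 2: top cell = '.' → open
col 3: top cell = '.' → open
col 4: top cell = '.' → open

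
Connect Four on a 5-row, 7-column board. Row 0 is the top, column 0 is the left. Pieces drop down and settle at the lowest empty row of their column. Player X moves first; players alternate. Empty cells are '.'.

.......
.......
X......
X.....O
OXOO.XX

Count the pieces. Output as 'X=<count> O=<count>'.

X=5 O=4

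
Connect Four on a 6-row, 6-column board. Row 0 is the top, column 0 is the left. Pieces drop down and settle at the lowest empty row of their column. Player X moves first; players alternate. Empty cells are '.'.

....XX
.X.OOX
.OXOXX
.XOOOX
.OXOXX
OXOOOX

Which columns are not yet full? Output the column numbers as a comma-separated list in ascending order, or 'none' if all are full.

Answer: 0,1,2,3

Derivation:
col 0: top cell = '.' → open
col 1: top cell = '.' → open
col 2: top cell = '.' → open
col 3: top cell = '.' → open
col 4: top cell = 'X' → FULL
col 5: top cell = 'X' → FULL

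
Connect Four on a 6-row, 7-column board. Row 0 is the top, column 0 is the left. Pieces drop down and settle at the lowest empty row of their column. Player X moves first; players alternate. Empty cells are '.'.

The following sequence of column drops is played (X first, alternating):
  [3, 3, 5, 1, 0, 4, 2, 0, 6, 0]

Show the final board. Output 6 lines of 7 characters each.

Answer: .......
.......
.......
O......
O..O...
XOXXOXX

Derivation:
Move 1: X drops in col 3, lands at row 5
Move 2: O drops in col 3, lands at row 4
Move 3: X drops in col 5, lands at row 5
Move 4: O drops in col 1, lands at row 5
Move 5: X drops in col 0, lands at row 5
Move 6: O drops in col 4, lands at row 5
Move 7: X drops in col 2, lands at row 5
Move 8: O drops in col 0, lands at row 4
Move 9: X drops in col 6, lands at row 5
Move 10: O drops in col 0, lands at row 3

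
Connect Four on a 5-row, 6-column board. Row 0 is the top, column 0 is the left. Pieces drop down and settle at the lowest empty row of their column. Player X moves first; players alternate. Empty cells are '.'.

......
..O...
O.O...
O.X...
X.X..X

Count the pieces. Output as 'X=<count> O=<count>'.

X=4 O=4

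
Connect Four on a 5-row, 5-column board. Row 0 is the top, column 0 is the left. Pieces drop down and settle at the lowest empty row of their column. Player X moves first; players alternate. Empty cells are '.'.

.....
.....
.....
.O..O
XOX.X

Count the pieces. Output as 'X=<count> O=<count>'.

X=3 O=3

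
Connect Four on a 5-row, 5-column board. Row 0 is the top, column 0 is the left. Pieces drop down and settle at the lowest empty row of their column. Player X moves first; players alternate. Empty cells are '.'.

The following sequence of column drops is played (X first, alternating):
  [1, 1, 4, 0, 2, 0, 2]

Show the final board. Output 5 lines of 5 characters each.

Answer: .....
.....
.....
OOX..
OXX.X

Derivation:
Move 1: X drops in col 1, lands at row 4
Move 2: O drops in col 1, lands at row 3
Move 3: X drops in col 4, lands at row 4
Move 4: O drops in col 0, lands at row 4
Move 5: X drops in col 2, lands at row 4
Move 6: O drops in col 0, lands at row 3
Move 7: X drops in col 2, lands at row 3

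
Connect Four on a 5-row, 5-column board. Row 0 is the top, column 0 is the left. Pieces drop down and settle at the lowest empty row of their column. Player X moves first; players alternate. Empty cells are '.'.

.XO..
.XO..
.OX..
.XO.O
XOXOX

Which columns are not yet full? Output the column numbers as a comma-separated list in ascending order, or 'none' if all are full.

Answer: 0,3,4

Derivation:
col 0: top cell = '.' → open
col 1: top cell = 'X' → FULL
col 2: top cell = 'O' → FULL
col 3: top cell = '.' → open
col 4: top cell = '.' → open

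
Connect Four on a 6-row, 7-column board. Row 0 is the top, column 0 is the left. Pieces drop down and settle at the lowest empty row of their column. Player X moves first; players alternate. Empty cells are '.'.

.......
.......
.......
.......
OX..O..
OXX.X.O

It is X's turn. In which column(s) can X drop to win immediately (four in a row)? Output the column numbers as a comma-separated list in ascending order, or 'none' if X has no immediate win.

col 0: drop X → no win
col 1: drop X → no win
col 2: drop X → no win
col 3: drop X → WIN!
col 4: drop X → no win
col 5: drop X → no win
col 6: drop X → no win

Answer: 3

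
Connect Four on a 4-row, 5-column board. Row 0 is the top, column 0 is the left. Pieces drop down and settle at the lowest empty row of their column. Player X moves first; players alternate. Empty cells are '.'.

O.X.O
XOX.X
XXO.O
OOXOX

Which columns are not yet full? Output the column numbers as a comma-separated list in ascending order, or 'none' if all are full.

Answer: 1,3

Derivation:
col 0: top cell = 'O' → FULL
col 1: top cell = '.' → open
col 2: top cell = 'X' → FULL
col 3: top cell = '.' → open
col 4: top cell = 'O' → FULL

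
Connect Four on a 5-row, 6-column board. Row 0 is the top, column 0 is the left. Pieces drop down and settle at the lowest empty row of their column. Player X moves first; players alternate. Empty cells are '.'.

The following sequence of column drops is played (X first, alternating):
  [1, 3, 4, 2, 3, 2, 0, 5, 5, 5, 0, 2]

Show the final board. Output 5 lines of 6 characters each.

Answer: ......
......
..O..O
X.OX.X
XXOOXO

Derivation:
Move 1: X drops in col 1, lands at row 4
Move 2: O drops in col 3, lands at row 4
Move 3: X drops in col 4, lands at row 4
Move 4: O drops in col 2, lands at row 4
Move 5: X drops in col 3, lands at row 3
Move 6: O drops in col 2, lands at row 3
Move 7: X drops in col 0, lands at row 4
Move 8: O drops in col 5, lands at row 4
Move 9: X drops in col 5, lands at row 3
Move 10: O drops in col 5, lands at row 2
Move 11: X drops in col 0, lands at row 3
Move 12: O drops in col 2, lands at row 2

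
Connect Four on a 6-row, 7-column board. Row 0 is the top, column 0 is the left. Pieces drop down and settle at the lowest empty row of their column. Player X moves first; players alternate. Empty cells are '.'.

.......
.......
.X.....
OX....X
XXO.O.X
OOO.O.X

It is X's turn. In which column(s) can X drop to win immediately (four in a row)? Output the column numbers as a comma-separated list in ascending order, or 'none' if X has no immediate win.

Answer: 1,6

Derivation:
col 0: drop X → no win
col 1: drop X → WIN!
col 2: drop X → no win
col 3: drop X → no win
col 4: drop X → no win
col 5: drop X → no win
col 6: drop X → WIN!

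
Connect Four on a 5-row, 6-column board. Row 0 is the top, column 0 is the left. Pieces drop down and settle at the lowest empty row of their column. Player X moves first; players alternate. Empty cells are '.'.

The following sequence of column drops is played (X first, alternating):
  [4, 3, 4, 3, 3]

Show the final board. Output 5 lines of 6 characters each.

Answer: ......
......
...X..
...OX.
...OX.

Derivation:
Move 1: X drops in col 4, lands at row 4
Move 2: O drops in col 3, lands at row 4
Move 3: X drops in col 4, lands at row 3
Move 4: O drops in col 3, lands at row 3
Move 5: X drops in col 3, lands at row 2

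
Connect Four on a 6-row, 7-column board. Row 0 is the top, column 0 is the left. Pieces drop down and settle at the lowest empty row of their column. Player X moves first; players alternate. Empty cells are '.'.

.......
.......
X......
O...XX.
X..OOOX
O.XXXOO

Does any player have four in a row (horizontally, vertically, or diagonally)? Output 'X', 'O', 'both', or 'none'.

none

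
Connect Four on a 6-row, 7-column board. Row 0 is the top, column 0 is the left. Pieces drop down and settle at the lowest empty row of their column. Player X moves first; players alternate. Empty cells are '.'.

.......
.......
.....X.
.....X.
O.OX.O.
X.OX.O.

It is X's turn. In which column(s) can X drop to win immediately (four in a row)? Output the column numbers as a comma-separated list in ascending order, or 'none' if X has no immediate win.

col 0: drop X → no win
col 1: drop X → no win
col 2: drop X → no win
col 3: drop X → no win
col 4: drop X → no win
col 5: drop X → no win
col 6: drop X → no win

Answer: none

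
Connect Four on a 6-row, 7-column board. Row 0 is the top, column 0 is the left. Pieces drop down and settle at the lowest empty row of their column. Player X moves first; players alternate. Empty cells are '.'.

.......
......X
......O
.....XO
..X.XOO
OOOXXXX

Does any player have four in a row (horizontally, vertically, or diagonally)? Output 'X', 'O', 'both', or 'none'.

X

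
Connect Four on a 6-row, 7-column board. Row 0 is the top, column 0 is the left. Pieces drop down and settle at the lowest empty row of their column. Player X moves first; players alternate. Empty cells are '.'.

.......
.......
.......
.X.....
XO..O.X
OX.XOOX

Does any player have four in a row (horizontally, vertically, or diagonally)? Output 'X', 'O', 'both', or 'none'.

none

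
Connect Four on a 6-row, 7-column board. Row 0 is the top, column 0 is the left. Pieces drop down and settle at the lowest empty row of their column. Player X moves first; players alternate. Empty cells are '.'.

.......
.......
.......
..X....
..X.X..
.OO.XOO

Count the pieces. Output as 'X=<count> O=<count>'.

X=4 O=4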